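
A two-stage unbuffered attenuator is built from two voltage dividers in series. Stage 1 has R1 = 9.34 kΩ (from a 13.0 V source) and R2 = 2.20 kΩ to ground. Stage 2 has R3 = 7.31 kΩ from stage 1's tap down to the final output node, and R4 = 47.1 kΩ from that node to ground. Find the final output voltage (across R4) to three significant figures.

V_out ≈ 2.08 V

Stage 2 presents R3+R4 = 54.41 kΩ as a load on stage 1's tap.
Stage 1's lower leg becomes R2‖(R3+R4) = 2.115 kΩ, so V_mid = 13.0 × 2.115/11.45 = 2.400 V.
Stage 2 is itself unloaded: V_out = V_mid × R4/(R3+R4) = 2.400 × 47.1/54.41 = 2.08 V.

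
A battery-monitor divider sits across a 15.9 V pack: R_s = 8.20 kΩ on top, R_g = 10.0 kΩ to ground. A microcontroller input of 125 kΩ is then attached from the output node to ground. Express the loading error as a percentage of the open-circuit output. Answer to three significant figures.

3.48 %

The divider's output (Thévenin) resistance is R_s‖R_g = 4.505 kΩ.
Fractional drop under load = R_th/(R_th + R_L) = 4.505 / (4.505 + 125) = 0.03479.
So the output falls by 3.48 %.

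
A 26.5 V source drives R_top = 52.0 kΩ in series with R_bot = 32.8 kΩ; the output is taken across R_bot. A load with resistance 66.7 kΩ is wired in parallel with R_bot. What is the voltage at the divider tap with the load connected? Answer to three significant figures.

V_out ≈ 7.88 V

The load sits in parallel with R_bot: R_bot‖R_L = (32.8 × 66.7) / (32.8 + 66.7) = 21.99 kΩ.
V_out = 26.5 × 21.99 / (52.0 + 21.99) = 26.5 × 21.99/73.99 = 7.88 V.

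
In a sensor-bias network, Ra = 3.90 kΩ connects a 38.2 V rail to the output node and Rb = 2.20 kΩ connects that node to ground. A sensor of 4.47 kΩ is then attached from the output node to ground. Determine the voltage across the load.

V_out ≈ 10.5 V

The load sits in parallel with Rb: Rb‖R_L = (2.20 × 4.47) / (2.20 + 4.47) = 1.474 kΩ.
V_out = 38.2 × 1.474 / (3.90 + 1.474) = 38.2 × 1.474/5.374 = 10.5 V.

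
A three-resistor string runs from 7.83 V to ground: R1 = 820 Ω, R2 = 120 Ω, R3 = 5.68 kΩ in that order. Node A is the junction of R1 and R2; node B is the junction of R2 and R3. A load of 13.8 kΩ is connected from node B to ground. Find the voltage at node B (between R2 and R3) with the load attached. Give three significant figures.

At node B, R3 is in parallel with the load: R3‖R_L = 4024 Ω.
Below node A the resistance is R2 + (R3‖R_L) = 4144 Ω, so V_A = 7.83 × 4144/4964 = 6.537 V.
Then V_B = V_A × (R3‖R_L)/(R2 + R3‖R_L) = 6.537 × 4024/4144 = 6.35 V.

V ≈ 6.35 V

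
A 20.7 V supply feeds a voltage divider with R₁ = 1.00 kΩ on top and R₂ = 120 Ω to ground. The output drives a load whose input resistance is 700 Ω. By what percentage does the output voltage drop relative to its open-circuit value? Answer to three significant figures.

13.3 %

Unloaded V = 20.7 × 120/1120 = 2.2179 V.
Loaded: R₂‖R_L = 102.4 Ω, giving V = 20.7 × 102.4/1102 = 1.9235 V.
Drop = (2.2179 − 1.9235) / 2.2179 = 13.3 %.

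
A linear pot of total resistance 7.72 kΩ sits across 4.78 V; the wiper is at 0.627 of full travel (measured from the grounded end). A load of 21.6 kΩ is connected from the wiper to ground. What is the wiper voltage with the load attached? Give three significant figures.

The wiper splits the pot into (1−α)R = 2.880 kΩ above and αR = 4.840 kΩ below.
Lower section ‖ load = 3.954 kΩ.
V_wiper = 4.78 × 3.954/(2.880 + 3.954) = 2.77 V.

V ≈ 2.77 V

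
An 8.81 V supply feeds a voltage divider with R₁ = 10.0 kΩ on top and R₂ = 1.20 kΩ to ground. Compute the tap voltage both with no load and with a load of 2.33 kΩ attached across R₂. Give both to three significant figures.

Unloaded: 0.944 V; loaded: 0.647 V

Open-circuit: V = 8.81 × 1.20/(10.0 + 1.20) = 0.944 V.
With the load, R₂ becomes R₂‖R_L = 0.7921 kΩ, so V = 8.81 × 0.7921/10.79 = 0.647 V.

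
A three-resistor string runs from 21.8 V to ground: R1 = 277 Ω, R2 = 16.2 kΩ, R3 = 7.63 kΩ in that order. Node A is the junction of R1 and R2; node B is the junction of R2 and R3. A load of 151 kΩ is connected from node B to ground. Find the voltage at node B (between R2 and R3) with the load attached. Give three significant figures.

V ≈ 6.67 V

At node B, R3 is in parallel with the load: R3‖R_L = 7263 Ω.
Below node A the resistance is R2 + (R3‖R_L) = 23460 Ω, so V_A = 21.8 × 23460/23740 = 21.55 V.
Then V_B = V_A × (R3‖R_L)/(R2 + R3‖R_L) = 21.55 × 7263/23460 = 6.67 V.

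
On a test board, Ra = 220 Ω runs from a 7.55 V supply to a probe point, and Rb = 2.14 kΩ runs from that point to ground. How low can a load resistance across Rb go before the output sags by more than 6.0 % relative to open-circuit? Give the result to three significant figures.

Output resistance R_th = Ra‖Rb = (220 × 2140)/2360 = 199.5 Ω.
The fractional drop is R_th/(R_th + R_L); requiring this ≤ 0.0600 gives R_L ≥ R_th(1/0.0600 − 1) = 199.5 × 15.67 = 3.13 kΩ.

R_L(min) ≈ 3.13 kΩ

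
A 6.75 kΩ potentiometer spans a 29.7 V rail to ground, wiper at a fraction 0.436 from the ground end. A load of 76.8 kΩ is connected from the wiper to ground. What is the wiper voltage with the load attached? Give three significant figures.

The wiper splits the pot into (1−α)R = 3.807 kΩ above and αR = 2.943 kΩ below.
Lower section ‖ load = 2.834 kΩ.
V_wiper = 29.7 × 2.834/(3.807 + 2.834) = 12.7 V.

V ≈ 12.7 V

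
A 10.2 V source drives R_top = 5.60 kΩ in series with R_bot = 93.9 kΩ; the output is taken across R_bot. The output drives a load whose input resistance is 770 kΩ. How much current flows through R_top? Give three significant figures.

I ≈ 0.114 mA

R_bot‖R_L = 83.69 kΩ, so the source sees R_top + R_bot‖R_L = 89.29 kΩ.
I = 10.2 V / 89.29 kΩ = 0.114 mA.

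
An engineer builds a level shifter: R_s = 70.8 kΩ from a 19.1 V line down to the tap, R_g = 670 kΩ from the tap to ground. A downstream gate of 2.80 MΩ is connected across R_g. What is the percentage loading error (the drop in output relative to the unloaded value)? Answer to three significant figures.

The divider's output (Thévenin) resistance is R_s‖R_g = 64.03 kΩ.
Fractional drop under load = R_th/(R_th + R_L) = 64.03 / (64.03 + 2800) = 0.02236.
So the output falls by 2.24 %.

2.24 %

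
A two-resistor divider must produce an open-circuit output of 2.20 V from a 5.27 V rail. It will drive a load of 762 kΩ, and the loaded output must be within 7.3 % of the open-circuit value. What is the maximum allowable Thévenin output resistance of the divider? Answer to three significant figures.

Loading drop = R_th/(R_th + R_L) ≤ 0.0730, so R_th ≤ R_L · ε/(1−ε) = 762 kΩ × 0.0730/0.9270 = 60.0 kΩ.
(Any R1, R2 with R2/(R1+R2) = 0.417 and R1‖R2 ≤ 60.0 kΩ will meet the spec.)

R_th ≤ 60.0 kΩ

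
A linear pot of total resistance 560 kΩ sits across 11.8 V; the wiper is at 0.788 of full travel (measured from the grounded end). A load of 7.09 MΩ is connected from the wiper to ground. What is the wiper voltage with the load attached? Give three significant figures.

V ≈ 9.18 V

The wiper splits the pot into (1−α)R = 118.7 kΩ above and αR = 441.3 kΩ below.
Lower section ‖ load = 415.4 kΩ.
V_wiper = 11.8 × 415.4/(118.7 + 415.4) = 9.18 V.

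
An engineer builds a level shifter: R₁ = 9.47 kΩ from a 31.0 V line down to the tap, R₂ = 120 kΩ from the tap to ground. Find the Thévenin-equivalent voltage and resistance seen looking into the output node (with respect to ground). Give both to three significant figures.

V_th is the open-circuit tap voltage: 31.0 × 120/(9.47 + 120) = 28.7 V.
With the supply zeroed, R₁ and R₂ appear in parallel from the tap: R_th = R₁‖R₂ = (9.47 × 120)/129.5 = 8.78 kΩ.

V_th = 28.7 V, R_th = 8.78 kΩ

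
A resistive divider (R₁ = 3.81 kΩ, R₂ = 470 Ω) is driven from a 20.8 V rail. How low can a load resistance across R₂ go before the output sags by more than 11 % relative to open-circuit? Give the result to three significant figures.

Output resistance R_th = R₁‖R₂ = (3810 × 470)/4280 = 418.4 Ω.
The fractional drop is R_th/(R_th + R_L); requiring this ≤ 0.110 gives R_L ≥ R_th(1/0.110 − 1) = 418.4 × 8.091 = 3.39 kΩ.

R_L(min) ≈ 3.39 kΩ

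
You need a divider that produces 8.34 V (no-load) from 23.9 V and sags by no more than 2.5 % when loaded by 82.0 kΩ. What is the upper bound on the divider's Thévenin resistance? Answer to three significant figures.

Loading drop = R_th/(R_th + R_L) ≤ 0.0250, so R_th ≤ R_L · ε/(1−ε) = 82.0 kΩ × 0.0250/0.9750 = 2.10 kΩ.

R_th ≤ 2.10 kΩ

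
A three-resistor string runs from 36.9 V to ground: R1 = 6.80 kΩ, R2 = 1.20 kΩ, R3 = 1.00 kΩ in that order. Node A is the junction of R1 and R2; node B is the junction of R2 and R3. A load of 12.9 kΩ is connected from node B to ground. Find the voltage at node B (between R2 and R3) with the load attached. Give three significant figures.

V ≈ 3.84 V

At node B, R3 is in parallel with the load: R3‖R_L = 0.9281 kΩ.
Below node A the resistance is R2 + (R3‖R_L) = 2.128 kΩ, so V_A = 36.9 × 2.128/8.928 = 8.795 V.
Then V_B = V_A × (R3‖R_L)/(R2 + R3‖R_L) = 8.795 × 0.9281/2.128 = 3.84 V.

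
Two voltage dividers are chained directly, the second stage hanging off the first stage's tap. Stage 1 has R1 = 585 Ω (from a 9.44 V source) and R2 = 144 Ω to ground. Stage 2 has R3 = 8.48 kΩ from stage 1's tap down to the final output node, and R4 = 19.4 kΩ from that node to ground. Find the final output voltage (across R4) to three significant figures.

V_out ≈ 1.29 V

Stage 2 presents R3+R4 = 27880 Ω as a load on stage 1's tap.
Stage 1's lower leg becomes R2‖(R3+R4) = 143.3 Ω, so V_mid = 9.44 × 143.3/728.3 = 1.857 V.
Stage 2 is itself unloaded: V_out = V_mid × R4/(R3+R4) = 1.857 × 19400/27880 = 1.29 V.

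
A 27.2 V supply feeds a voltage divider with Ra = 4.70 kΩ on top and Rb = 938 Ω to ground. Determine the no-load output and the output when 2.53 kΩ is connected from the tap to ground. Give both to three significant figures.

Open-circuit: V = 27.2 × 938/(4700 + 938) = 4.53 V.
With the load, Rb becomes Rb‖R_L = 684.3 Ω, so V = 27.2 × 684.3/5384 = 3.46 V.

Unloaded: 4.53 V; loaded: 3.46 V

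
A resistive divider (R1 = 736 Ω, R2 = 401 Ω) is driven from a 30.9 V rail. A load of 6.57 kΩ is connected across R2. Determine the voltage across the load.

The load sits in parallel with R2: R2‖R_L = (401 × 6570) / (401 + 6570) = 377.9 Ω.
V_out = 30.9 × 377.9 / (736 + 377.9) = 30.9 × 377.9/1114 = 10.5 V.
(Unloaded it would have been 10.9 V.)

V_out ≈ 10.5 V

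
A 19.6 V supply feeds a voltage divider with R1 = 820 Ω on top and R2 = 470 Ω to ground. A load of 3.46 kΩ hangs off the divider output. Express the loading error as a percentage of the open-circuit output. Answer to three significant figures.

7.95 %

The divider's output (Thévenin) resistance is R1‖R2 = 298.8 Ω.
Fractional drop under load = R_th/(R_th + R_L) = 298.8 / (298.8 + 3460) = 0.07948.
So the output falls by 7.95 %.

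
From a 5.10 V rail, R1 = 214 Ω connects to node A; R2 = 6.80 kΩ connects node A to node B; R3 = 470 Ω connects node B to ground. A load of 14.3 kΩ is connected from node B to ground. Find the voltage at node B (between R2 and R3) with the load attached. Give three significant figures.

V ≈ 0.311 V

At node B, R3 is in parallel with the load: R3‖R_L = 455.0 Ω.
Below node A the resistance is R2 + (R3‖R_L) = 7255 Ω, so V_A = 5.10 × 7255/7469 = 4.954 V.
Then V_B = V_A × (R3‖R_L)/(R2 + R3‖R_L) = 4.954 × 455.0/7255 = 0.311 V.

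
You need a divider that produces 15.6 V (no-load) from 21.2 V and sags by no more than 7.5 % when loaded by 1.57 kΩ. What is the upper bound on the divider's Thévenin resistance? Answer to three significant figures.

R_th ≤ 127 Ω

Loading drop = R_th/(R_th + R_L) ≤ 0.0750, so R_th ≤ R_L · ε/(1−ε) = 1.57 kΩ × 0.0750/0.9250 = 127 Ω.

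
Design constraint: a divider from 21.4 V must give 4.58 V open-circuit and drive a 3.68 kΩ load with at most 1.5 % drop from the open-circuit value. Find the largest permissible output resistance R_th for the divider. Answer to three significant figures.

Loading drop = R_th/(R_th + R_L) ≤ 0.0150, so R_th ≤ R_L · ε/(1−ε) = 3.68 kΩ × 0.0150/0.9850 = 56.0 Ω.
(Any R1, R2 with R2/(R1+R2) = 0.214 and R1‖R2 ≤ 56.0 Ω will meet the spec.)

R_th ≤ 56.0 Ω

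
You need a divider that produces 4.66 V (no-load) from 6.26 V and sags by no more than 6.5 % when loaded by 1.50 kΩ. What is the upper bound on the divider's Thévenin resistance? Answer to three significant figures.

Loading drop = R_th/(R_th + R_L) ≤ 0.0650, so R_th ≤ R_L · ε/(1−ε) = 1.50 kΩ × 0.0650/0.9350 = 104 Ω.
(Any R1, R2 with R2/(R1+R2) = 0.744 and R1‖R2 ≤ 104 Ω will meet the spec.)

R_th ≤ 104 Ω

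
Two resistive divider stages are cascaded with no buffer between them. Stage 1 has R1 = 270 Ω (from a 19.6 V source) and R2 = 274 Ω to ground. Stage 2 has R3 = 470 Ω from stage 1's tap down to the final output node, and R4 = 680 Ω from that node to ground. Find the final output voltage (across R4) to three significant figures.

Stage 2 presents R3+R4 = 1150 Ω as a load on stage 1's tap.
Stage 1's lower leg becomes R2‖(R3+R4) = 221.3 Ω, so V_mid = 19.6 × 221.3/491.3 = 8.828 V.
Stage 2 is itself unloaded: V_out = V_mid × R4/(R3+R4) = 8.828 × 680/1150 = 5.22 V.

V_out ≈ 5.22 V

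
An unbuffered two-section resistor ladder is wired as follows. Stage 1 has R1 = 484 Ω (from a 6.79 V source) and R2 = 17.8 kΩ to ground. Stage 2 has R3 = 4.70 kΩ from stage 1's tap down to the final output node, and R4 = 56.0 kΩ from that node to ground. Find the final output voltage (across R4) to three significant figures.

V_out ≈ 6.05 V

Stage 2 presents R3+R4 = 60700 Ω as a load on stage 1's tap.
Stage 1's lower leg becomes R2‖(R3+R4) = 13760 Ω, so V_mid = 6.79 × 13760/14250 = 6.559 V.
Stage 2 is itself unloaded: V_out = V_mid × R4/(R3+R4) = 6.559 × 56000/60700 = 6.05 V.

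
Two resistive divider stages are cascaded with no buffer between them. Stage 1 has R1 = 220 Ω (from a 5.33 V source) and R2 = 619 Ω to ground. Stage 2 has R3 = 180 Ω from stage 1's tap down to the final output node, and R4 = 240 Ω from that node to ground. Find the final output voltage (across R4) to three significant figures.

Stage 2 presents R3+R4 = 420.0 Ω as a load on stage 1's tap.
Stage 1's lower leg becomes R2‖(R3+R4) = 250.2 Ω, so V_mid = 5.33 × 250.2/470.2 = 2.836 V.
Stage 2 is itself unloaded: V_out = V_mid × R4/(R3+R4) = 2.836 × 240/420.0 = 1.62 V.

V_out ≈ 1.62 V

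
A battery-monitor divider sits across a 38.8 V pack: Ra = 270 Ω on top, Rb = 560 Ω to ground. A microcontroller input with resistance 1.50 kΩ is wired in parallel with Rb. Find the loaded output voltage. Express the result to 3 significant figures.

The load sits in parallel with Rb: Rb‖R_L = (560 × 1500) / (560 + 1500) = 407.8 Ω.
V_out = 38.8 × 407.8 / (270 + 407.8) = 38.8 × 407.8/677.8 = 23.3 V.
(Unloaded it would have been 26.2 V.)

V_out ≈ 23.3 V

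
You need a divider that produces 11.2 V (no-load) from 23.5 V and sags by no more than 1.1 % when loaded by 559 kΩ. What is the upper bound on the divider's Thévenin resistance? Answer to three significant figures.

Loading drop = R_th/(R_th + R_L) ≤ 0.0110, so R_th ≤ R_L · ε/(1−ε) = 559 kΩ × 0.0110/0.9890 = 6.22 kΩ.

R_th ≤ 6.22 kΩ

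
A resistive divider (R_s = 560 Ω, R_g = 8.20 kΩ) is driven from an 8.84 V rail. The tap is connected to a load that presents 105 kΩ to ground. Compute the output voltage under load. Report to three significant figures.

The load sits in parallel with R_g: R_g‖R_L = (8200 × 105000) / (8200 + 105000) = 7606 Ω.
V_out = 8.84 × 7606 / (560 + 7606) = 8.84 × 7606/8166 = 8.23 V.

V_out ≈ 8.23 V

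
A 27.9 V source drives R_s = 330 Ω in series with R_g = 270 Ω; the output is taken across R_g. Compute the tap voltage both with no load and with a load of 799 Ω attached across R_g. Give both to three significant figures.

Unloaded: 12.6 V; loaded: 10.6 V

Open-circuit: V = 27.9 × 270/(330 + 270) = 12.6 V.
With the load, R_g becomes R_g‖R_L = 201.8 Ω, so V = 27.9 × 201.8/531.8 = 10.6 V.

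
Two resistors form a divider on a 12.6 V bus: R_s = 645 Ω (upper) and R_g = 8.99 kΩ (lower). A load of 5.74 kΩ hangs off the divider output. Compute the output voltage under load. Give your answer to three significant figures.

V_out ≈ 10.6 V

The load sits in parallel with R_g: R_g‖R_L = (8990 × 5740) / (8990 + 5740) = 3503 Ω.
V_out = 12.6 × 3503 / (645 + 3503) = 12.6 × 3503/4148 = 10.6 V.
(Unloaded it would have been 11.8 V.)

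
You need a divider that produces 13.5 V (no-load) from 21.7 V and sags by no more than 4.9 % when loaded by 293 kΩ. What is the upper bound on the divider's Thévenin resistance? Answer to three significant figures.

R_th ≤ 15.1 kΩ

Loading drop = R_th/(R_th + R_L) ≤ 0.0490, so R_th ≤ R_L · ε/(1−ε) = 293 kΩ × 0.0490/0.9510 = 15.1 kΩ.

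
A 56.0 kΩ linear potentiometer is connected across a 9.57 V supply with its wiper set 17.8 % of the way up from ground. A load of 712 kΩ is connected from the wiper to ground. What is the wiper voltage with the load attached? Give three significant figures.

The wiper splits the pot into (1−α)R = 46.03 kΩ above and αR = 9.968 kΩ below.
Lower section ‖ load = 9.830 kΩ.
V_wiper = 9.57 × 9.830/(46.03 + 9.830) = 1.68 V.

V ≈ 1.68 V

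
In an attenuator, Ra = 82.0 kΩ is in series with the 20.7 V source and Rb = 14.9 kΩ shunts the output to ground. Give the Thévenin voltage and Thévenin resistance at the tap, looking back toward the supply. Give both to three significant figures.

V_th is the open-circuit tap voltage: 20.7 × 14.9/(82.0 + 14.9) = 3.18 V.
With the supply zeroed, Ra and Rb appear in parallel from the tap: R_th = Ra‖Rb = (82.0 × 14.9)/96.90 = 12.6 kΩ.

V_th = 3.18 V, R_th = 12.6 kΩ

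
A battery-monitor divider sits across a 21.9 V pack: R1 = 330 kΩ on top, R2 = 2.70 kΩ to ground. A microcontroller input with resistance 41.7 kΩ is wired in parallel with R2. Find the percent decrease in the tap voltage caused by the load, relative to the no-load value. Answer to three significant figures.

The divider's output (Thévenin) resistance is R1‖R2 = 2.678 kΩ.
Fractional drop under load = R_th/(R_th + R_L) = 2.678 / (2.678 + 41.7) = 0.06035.
So the output falls by 6.03 %.

6.03 %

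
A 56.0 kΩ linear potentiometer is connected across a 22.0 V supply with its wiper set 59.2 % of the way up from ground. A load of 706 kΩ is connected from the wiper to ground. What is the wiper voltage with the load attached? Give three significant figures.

The wiper splits the pot into (1−α)R = 22.85 kΩ above and αR = 33.15 kΩ below.
Lower section ‖ load = 31.67 kΩ.
V_wiper = 22.0 × 31.67/(22.85 + 31.67) = 12.8 V.

V ≈ 12.8 V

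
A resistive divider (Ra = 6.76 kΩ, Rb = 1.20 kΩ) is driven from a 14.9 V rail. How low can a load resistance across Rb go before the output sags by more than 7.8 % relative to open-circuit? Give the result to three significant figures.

R_L(min) ≈ 12.0 kΩ

Output resistance R_th = Ra‖Rb = (6.76 × 1.20)/7.960 = 1.019 kΩ.
The fractional drop is R_th/(R_th + R_L); requiring this ≤ 0.0780 gives R_L ≥ R_th(1/0.0780 − 1) = 1.019 × 11.82 = 12.0 kΩ.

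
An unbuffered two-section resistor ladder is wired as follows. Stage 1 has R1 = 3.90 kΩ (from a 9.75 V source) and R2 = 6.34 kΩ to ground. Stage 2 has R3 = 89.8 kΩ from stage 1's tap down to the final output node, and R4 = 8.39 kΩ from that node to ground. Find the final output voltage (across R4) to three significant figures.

Stage 2 presents R3+R4 = 98.19 kΩ as a load on stage 1's tap.
Stage 1's lower leg becomes R2‖(R3+R4) = 5.955 kΩ, so V_mid = 9.75 × 5.955/9.855 = 5.892 V.
Stage 2 is itself unloaded: V_out = V_mid × R4/(R3+R4) = 5.892 × 8.39/98.19 = 0.503 V.

V_out ≈ 0.503 V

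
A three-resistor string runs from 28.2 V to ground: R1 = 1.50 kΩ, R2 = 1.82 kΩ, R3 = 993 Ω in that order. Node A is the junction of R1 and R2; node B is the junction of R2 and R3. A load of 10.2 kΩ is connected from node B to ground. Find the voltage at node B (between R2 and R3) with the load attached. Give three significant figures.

V ≈ 6.04 V

At node B, R3 is in parallel with the load: R3‖R_L = 904.9 Ω.
Below node A the resistance is R2 + (R3‖R_L) = 2725 Ω, so V_A = 28.2 × 2725/4225 = 18.19 V.
Then V_B = V_A × (R3‖R_L)/(R2 + R3‖R_L) = 18.19 × 904.9/2725 = 6.04 V.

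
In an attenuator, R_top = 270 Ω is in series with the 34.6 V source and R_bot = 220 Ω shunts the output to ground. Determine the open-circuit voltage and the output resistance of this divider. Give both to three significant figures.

V_th = 15.5 V, R_th = 121 Ω

V_th is the open-circuit tap voltage: 34.6 × 220/(270 + 220) = 15.5 V.
With the supply zeroed, R_top and R_bot appear in parallel from the tap: R_th = R_top‖R_bot = (270 × 220)/490.0 = 121 Ω.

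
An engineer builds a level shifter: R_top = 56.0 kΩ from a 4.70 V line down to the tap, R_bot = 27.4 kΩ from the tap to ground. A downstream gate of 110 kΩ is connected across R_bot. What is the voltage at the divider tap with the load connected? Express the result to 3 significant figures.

V_out ≈ 1.32 V

The load sits in parallel with R_bot: R_bot‖R_L = (27.4 × 110) / (27.4 + 110) = 21.94 kΩ.
V_out = 4.70 × 21.94 / (56.0 + 21.94) = 4.70 × 21.94/77.94 = 1.32 V.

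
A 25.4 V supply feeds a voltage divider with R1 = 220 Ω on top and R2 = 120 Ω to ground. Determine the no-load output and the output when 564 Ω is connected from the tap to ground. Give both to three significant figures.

Unloaded: 8.96 V; loaded: 7.88 V

Open-circuit: V = 25.4 × 120/(220 + 120) = 8.96 V.
With the load, R2 becomes R2‖R_L = 98.95 Ω, so V = 25.4 × 98.95/318.9 = 7.88 V.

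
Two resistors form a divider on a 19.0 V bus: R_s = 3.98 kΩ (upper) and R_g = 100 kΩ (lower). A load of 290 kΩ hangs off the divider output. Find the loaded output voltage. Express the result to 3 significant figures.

The load sits in parallel with R_g: R_g‖R_L = (100 × 290) / (100 + 290) = 74.36 kΩ.
V_out = 19.0 × 74.36 / (3.98 + 74.36) = 19.0 × 74.36/78.34 = 18.0 V.
(Unloaded it would have been 18.3 V.)

V_out ≈ 18.0 V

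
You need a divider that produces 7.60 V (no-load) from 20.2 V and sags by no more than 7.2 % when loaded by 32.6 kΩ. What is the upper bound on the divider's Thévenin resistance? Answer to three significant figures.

R_th ≤ 2.53 kΩ

Loading drop = R_th/(R_th + R_L) ≤ 0.0720, so R_th ≤ R_L · ε/(1−ε) = 32.6 kΩ × 0.0720/0.9280 = 2.53 kΩ.
(Any R1, R2 with R2/(R1+R2) = 0.376 and R1‖R2 ≤ 2.53 kΩ will meet the spec.)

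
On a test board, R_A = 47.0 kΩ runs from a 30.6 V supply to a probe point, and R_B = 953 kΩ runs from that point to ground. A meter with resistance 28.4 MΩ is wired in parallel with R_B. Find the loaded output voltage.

V_out ≈ 29.1 V

The load sits in parallel with R_B: R_B‖R_L = (953 × 28400) / (953 + 28400) = 922.1 kΩ.
V_out = 30.6 × 922.1 / (47.0 + 922.1) = 30.6 × 922.1/969.1 = 29.1 V.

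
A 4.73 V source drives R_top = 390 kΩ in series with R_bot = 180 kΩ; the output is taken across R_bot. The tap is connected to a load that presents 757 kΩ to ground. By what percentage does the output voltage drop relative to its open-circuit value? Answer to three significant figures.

Unloaded V = 4.73 × 180/570.0 = 1.4937 V.
Loaded: R_bot‖R_L = 145.4 kΩ, giving V = 4.73 × 145.4/535.4 = 1.2847 V.
Drop = (1.4937 − 1.2847) / 1.4937 = 14.0 %.

14.0 %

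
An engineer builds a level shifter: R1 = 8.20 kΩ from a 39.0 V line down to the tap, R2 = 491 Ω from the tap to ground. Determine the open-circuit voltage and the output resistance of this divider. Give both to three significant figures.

V_th = 2.20 V, R_th = 463 Ω

V_th is the open-circuit tap voltage: 39.0 × 491/(8200 + 491) = 2.20 V.
With the supply zeroed, R1 and R2 appear in parallel from the tap: R_th = R1‖R2 = (8200 × 491)/8691 = 463 Ω.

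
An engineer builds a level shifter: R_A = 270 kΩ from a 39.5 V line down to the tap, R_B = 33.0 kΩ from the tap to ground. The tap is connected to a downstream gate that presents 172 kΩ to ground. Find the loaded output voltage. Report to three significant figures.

The load sits in parallel with R_B: R_B‖R_L = (33.0 × 172) / (33.0 + 172) = 27.69 kΩ.
V_out = 39.5 × 27.69 / (270 + 27.69) = 39.5 × 27.69/297.7 = 3.67 V.

V_out ≈ 3.67 V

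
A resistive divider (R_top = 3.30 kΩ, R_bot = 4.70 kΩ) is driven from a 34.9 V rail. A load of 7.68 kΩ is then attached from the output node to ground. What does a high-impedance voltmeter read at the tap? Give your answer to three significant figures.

V_out ≈ 16.4 V

The load sits in parallel with R_bot: R_bot‖R_L = (4.70 × 7.68) / (4.70 + 7.68) = 2.916 kΩ.
V_out = 34.9 × 2.916 / (3.30 + 2.916) = 34.9 × 2.916/6.216 = 16.4 V.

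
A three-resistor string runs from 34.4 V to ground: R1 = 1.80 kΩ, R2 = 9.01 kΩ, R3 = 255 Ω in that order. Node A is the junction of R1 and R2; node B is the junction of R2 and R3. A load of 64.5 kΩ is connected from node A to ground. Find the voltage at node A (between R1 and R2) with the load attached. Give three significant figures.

Below node A the series string R2+R3 = 9265 Ω sits in parallel with the 64500 Ω load: 8101 Ω.
V_A = 34.4 × 8101/(1800 + 8101) = 28.1 V.

V ≈ 28.1 V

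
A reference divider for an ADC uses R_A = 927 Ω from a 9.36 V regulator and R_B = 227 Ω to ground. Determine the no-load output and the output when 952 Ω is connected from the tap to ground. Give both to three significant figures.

Open-circuit: V = 9.36 × 227/(927 + 227) = 1.84 V.
With the load, R_B becomes R_B‖R_L = 183.3 Ω, so V = 9.36 × 183.3/1110 = 1.55 V.

Unloaded: 1.84 V; loaded: 1.55 V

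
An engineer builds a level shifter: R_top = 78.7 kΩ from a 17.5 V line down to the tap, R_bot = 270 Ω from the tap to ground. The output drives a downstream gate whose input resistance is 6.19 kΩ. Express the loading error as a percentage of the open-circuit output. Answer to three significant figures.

The divider's output (Thévenin) resistance is R_top‖R_bot = 269.1 Ω.
Fractional drop under load = R_th/(R_th + R_L) = 269.1 / (269.1 + 6190) = 0.04166.
So the output falls by 4.17 %.

4.17 %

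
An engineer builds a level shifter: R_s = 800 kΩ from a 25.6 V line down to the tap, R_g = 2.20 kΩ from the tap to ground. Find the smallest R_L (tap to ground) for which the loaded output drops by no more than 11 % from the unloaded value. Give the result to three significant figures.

Output resistance R_th = R_s‖R_g = (800 × 2.20)/802.2 = 2.194 kΩ.
The fractional drop is R_th/(R_th + R_L); requiring this ≤ 0.110 gives R_L ≥ R_th(1/0.110 − 1) = 2.194 × 8.091 = 17.8 kΩ.

R_L(min) ≈ 17.8 kΩ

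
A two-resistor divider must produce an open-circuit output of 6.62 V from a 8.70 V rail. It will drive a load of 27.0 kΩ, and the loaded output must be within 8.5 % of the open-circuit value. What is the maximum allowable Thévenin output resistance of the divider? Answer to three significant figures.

Loading drop = R_th/(R_th + R_L) ≤ 0.0850, so R_th ≤ R_L · ε/(1−ε) = 27.0 kΩ × 0.0850/0.9150 = 2.51 kΩ.
(Any R1, R2 with R2/(R1+R2) = 0.761 and R1‖R2 ≤ 2.51 kΩ will meet the spec.)

R_th ≤ 2.51 kΩ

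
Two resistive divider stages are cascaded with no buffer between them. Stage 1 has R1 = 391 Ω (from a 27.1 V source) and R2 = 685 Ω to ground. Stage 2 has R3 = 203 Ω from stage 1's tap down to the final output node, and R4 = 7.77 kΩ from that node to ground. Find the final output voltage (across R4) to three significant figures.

Stage 2 presents R3+R4 = 7973 Ω as a load on stage 1's tap.
Stage 1's lower leg becomes R2‖(R3+R4) = 630.8 Ω, so V_mid = 27.1 × 630.8/1022 = 16.73 V.
Stage 2 is itself unloaded: V_out = V_mid × R4/(R3+R4) = 16.73 × 7770/7973 = 16.3 V.

V_out ≈ 16.3 V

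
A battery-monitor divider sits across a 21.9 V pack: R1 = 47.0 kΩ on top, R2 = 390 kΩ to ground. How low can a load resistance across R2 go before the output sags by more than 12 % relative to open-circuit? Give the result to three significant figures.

R_L(min) ≈ 308 kΩ

Output resistance R_th = R1‖R2 = (47.0 × 390)/437.0 = 41.95 kΩ.
The fractional drop is R_th/(R_th + R_L); requiring this ≤ 0.120 gives R_L ≥ R_th(1/0.120 − 1) = 41.95 × 7.333 = 308 kΩ.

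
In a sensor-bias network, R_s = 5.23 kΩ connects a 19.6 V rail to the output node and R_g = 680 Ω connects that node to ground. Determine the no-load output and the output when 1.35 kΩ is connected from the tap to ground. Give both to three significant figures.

Unloaded: 2.26 V; loaded: 1.56 V

Open-circuit: V = 19.6 × 680/(5230 + 680) = 2.26 V.
With the load, R_g becomes R_g‖R_L = 452.2 Ω, so V = 19.6 × 452.2/5682 = 1.56 V.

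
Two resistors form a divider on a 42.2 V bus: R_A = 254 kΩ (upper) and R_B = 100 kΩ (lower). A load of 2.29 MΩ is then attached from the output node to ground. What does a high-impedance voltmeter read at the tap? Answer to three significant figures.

V_out ≈ 11.6 V

The load sits in parallel with R_B: R_B‖R_L = (100 × 2290) / (100 + 2290) = 95.82 kΩ.
V_out = 42.2 × 95.82 / (254 + 95.82) = 42.2 × 95.82/349.8 = 11.6 V.
(Unloaded it would have been 11.9 V.)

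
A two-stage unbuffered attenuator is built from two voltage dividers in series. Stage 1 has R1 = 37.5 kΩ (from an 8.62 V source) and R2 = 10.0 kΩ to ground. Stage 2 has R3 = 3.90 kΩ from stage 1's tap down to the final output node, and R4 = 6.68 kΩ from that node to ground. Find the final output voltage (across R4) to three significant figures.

V_out ≈ 0.656 V

Stage 2 presents R3+R4 = 10.58 kΩ as a load on stage 1's tap.
Stage 1's lower leg becomes R2‖(R3+R4) = 5.141 kΩ, so V_mid = 8.62 × 5.141/42.64 = 1.039 V.
Stage 2 is itself unloaded: V_out = V_mid × R4/(R3+R4) = 1.039 × 6.68/10.58 = 0.656 V.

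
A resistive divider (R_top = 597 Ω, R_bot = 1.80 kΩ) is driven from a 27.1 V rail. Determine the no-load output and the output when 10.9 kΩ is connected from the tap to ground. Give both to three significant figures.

Unloaded: 20.4 V; loaded: 19.5 V

Open-circuit: V = 27.1 × 1800/(597 + 1800) = 20.4 V.
With the load, R_bot becomes R_bot‖R_L = 1545 Ω, so V = 27.1 × 1545/2142 = 19.5 V.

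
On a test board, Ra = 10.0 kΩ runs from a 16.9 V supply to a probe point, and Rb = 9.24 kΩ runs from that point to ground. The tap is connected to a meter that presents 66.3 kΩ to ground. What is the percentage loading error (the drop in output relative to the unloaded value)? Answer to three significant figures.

6.75 %

The divider's output (Thévenin) resistance is Ra‖Rb = 4.802 kΩ.
Fractional drop under load = R_th/(R_th + R_L) = 4.802 / (4.802 + 66.3) = 0.06754.
So the output falls by 6.75 %.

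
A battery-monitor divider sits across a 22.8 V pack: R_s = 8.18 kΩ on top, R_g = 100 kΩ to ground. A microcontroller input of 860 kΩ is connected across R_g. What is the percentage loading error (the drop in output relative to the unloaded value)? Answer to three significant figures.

0.872 %

The divider's output (Thévenin) resistance is R_s‖R_g = 7.561 kΩ.
Fractional drop under load = R_th/(R_th + R_L) = 7.561 / (7.561 + 860) = 0.008716.
So the output falls by 0.872 %.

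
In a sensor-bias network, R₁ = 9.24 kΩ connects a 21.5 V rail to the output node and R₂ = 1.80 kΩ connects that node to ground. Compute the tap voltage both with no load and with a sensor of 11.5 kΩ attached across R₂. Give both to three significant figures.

Unloaded: 3.51 V; loaded: 3.10 V

Open-circuit: V = 21.5 × 1.80/(9.24 + 1.80) = 3.51 V.
With the load, R₂ becomes R₂‖R_L = 1.556 kΩ, so V = 21.5 × 1.556/10.80 = 3.10 V.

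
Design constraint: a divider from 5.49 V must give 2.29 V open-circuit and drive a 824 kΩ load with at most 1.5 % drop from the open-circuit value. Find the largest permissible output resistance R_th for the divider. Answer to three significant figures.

Loading drop = R_th/(R_th + R_L) ≤ 0.0150, so R_th ≤ R_L · ε/(1−ε) = 824 kΩ × 0.0150/0.9850 = 12.5 kΩ.

R_th ≤ 12.5 kΩ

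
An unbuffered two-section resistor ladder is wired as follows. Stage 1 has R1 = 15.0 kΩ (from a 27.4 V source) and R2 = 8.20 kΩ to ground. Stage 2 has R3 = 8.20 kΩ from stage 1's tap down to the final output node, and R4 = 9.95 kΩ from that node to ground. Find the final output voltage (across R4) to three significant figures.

Stage 2 presents R3+R4 = 18.15 kΩ as a load on stage 1's tap.
Stage 1's lower leg becomes R2‖(R3+R4) = 5.648 kΩ, so V_mid = 27.4 × 5.648/20.65 = 7.495 V.
Stage 2 is itself unloaded: V_out = V_mid × R4/(R3+R4) = 7.495 × 9.95/18.15 = 4.11 V.

V_out ≈ 4.11 V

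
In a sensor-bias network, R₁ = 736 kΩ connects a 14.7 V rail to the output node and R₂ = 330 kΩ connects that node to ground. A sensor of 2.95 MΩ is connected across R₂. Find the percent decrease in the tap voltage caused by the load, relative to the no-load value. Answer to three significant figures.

7.17 %

The divider's output (Thévenin) resistance is R₁‖R₂ = 227.8 kΩ.
Fractional drop under load = R_th/(R_th + R_L) = 227.8 / (227.8 + 2950) = 0.07170.
So the output falls by 7.17 %.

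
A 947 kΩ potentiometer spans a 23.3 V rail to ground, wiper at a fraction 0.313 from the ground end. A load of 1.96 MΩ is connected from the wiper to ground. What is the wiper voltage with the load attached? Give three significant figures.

V ≈ 6.61 V

The wiper splits the pot into (1−α)R = 650.6 kΩ above and αR = 296.4 kΩ below.
Lower section ‖ load = 257.5 kΩ.
V_wiper = 23.3 × 257.5/(650.6 + 257.5) = 6.61 V.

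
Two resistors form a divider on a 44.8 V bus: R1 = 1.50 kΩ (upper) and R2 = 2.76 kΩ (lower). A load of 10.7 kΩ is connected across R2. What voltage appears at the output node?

The load sits in parallel with R2: R2‖R_L = (2.76 × 10.7) / (2.76 + 10.7) = 2.194 kΩ.
V_out = 44.8 × 2.194 / (1.50 + 2.194) = 44.8 × 2.194/3.694 = 26.6 V.

V_out ≈ 26.6 V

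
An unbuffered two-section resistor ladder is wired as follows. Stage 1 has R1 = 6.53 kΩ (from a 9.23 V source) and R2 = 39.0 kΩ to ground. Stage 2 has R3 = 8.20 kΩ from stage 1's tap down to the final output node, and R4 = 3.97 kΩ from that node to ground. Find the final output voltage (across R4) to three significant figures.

Stage 2 presents R3+R4 = 12.17 kΩ as a load on stage 1's tap.
Stage 1's lower leg becomes R2‖(R3+R4) = 9.276 kΩ, so V_mid = 9.23 × 9.276/15.81 = 5.417 V.
Stage 2 is itself unloaded: V_out = V_mid × R4/(R3+R4) = 5.417 × 3.97/12.17 = 1.77 V.

V_out ≈ 1.77 V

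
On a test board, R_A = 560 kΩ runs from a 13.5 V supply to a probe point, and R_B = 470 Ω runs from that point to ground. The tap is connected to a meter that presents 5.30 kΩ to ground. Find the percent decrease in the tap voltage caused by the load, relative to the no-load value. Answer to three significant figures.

Unloaded V = 13.5 × 470/560500 = 0.011321 V.
Loaded: R_B‖R_L = 431.7 Ω, giving V = 13.5 × 431.7/560400 = 0.010399 V.
Drop = (0.011321 − 0.010399) / 0.011321 = 8.14 %.

8.14 %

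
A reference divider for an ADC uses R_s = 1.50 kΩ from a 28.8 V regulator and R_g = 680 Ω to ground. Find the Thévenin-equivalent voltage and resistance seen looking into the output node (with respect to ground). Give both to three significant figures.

V_th = 8.98 V, R_th = 468 Ω

V_th is the open-circuit tap voltage: 28.8 × 680/(1500 + 680) = 8.98 V.
With the supply zeroed, R_s and R_g appear in parallel from the tap: R_th = R_s‖R_g = (1500 × 680)/2180 = 468 Ω.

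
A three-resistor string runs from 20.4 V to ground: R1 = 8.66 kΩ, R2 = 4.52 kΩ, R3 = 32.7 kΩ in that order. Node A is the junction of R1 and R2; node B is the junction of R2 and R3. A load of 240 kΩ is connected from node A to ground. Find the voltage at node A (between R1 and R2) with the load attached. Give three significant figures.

V ≈ 16.1 V

Below node A the series string R2+R3 = 37.22 kΩ sits in parallel with the 240 kΩ load: 32.22 kΩ.
V_A = 20.4 × 32.22/(8.66 + 32.22) = 16.1 V.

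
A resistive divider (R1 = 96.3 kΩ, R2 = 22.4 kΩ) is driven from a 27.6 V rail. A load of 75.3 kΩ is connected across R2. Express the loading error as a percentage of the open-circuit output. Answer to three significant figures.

19.4 %

The divider's output (Thévenin) resistance is R1‖R2 = 18.17 kΩ.
Fractional drop under load = R_th/(R_th + R_L) = 18.17 / (18.17 + 75.3) = 0.1944.
So the output falls by 19.4 %.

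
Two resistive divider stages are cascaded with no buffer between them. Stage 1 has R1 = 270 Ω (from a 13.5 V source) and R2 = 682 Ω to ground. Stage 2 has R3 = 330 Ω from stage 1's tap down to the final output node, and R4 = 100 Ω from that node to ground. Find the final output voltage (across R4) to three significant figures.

V_out ≈ 1.55 V

Stage 2 presents R3+R4 = 430.0 Ω as a load on stage 1's tap.
Stage 1's lower leg becomes R2‖(R3+R4) = 263.7 Ω, so V_mid = 13.5 × 263.7/533.7 = 6.671 V.
Stage 2 is itself unloaded: V_out = V_mid × R4/(R3+R4) = 6.671 × 100/430.0 = 1.55 V.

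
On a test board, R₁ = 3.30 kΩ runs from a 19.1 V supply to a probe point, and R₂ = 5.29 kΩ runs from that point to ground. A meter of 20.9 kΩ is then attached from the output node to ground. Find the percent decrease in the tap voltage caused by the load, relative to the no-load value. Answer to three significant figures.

8.86 %

Unloaded V = 19.1 × 5.29/8.590 = 11.762 V.
Loaded: R₂‖R_L = 4.221 kΩ, giving V = 19.1 × 4.221/7.521 = 10.720 V.
Drop = (11.762 − 10.720) / 11.762 = 8.86 %.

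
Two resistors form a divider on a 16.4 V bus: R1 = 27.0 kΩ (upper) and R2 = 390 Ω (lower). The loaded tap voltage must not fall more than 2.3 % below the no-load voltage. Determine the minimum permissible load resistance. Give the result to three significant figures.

R_L(min) ≈ 16.3 kΩ

Output resistance R_th = R1‖R2 = (27000 × 390)/27390 = 384.4 Ω.
The fractional drop is R_th/(R_th + R_L); requiring this ≤ 0.0230 gives R_L ≥ R_th(1/0.0230 − 1) = 384.4 × 42.48 = 16.3 kΩ.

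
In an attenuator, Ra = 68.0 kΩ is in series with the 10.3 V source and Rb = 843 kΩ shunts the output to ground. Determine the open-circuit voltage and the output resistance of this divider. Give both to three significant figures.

V_th = 9.53 V, R_th = 62.9 kΩ

V_th is the open-circuit tap voltage: 10.3 × 843/(68.0 + 843) = 9.53 V.
With the supply zeroed, Ra and Rb appear in parallel from the tap: R_th = Ra‖Rb = (68.0 × 843)/911.0 = 62.9 kΩ.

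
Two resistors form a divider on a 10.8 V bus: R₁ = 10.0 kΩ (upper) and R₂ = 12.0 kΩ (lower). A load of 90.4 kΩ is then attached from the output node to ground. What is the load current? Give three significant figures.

R₂‖R_L = 10.59 kΩ; V_out = 10.8 × 10.59/20.59 = 5.556 V.
I_L = V_out / R_L = 5.556 / 90.4 kΩ = 0.0615 mA.

I_L ≈ 0.0615 mA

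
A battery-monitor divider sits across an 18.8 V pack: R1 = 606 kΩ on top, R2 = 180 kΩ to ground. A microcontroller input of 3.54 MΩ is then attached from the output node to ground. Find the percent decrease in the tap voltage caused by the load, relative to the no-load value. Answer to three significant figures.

3.77 %

The divider's output (Thévenin) resistance is R1‖R2 = 138.8 kΩ.
Fractional drop under load = R_th/(R_th + R_L) = 138.8 / (138.8 + 3540) = 0.03772.
So the output falls by 3.77 %.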